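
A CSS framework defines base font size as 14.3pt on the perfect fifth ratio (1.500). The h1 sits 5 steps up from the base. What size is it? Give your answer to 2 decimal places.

108.59pt

Every step multiplies by the scale ratio.
14.3 × 1.500⁵ = 14.3 × 7.59375 ≈ 108.59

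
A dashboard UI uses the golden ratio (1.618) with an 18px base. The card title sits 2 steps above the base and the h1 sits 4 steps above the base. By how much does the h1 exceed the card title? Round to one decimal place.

Step 2: 18.0 × 1.618² = 47.123px
Step 4: 18.0 × 1.618⁴ = 123.363px
Difference: 123.363 − 47.123 = 76.240px

76.2px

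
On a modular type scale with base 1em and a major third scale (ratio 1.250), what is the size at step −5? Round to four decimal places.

0.3277em

A modular type scale is a geometric sequence: sizeₙ = base × rⁿ.
1.0 ÷ 1.250⁵ = 1.0 ÷ 3.05176 ≈ 0.3277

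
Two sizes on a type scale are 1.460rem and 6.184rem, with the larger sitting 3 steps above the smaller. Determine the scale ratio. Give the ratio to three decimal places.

r³ = 6.184 / 1.460, so r = (6.184/1.460)^(1/3).
r = 4.2356^(1/3) ≈ 1.6180

1.618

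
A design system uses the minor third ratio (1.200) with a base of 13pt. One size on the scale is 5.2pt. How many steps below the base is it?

5

1.200ⁿ = 13 / 5.2 = 2.5000
n = ln(2.5000) / ln(1.200) = 0.9163 / 0.1823 ≈ 5.03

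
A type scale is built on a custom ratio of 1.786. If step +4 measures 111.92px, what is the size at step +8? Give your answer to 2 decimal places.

111.92 × 1.786⁴ = 111.92 × 10.17480 ≈ 1138.763

1138.76px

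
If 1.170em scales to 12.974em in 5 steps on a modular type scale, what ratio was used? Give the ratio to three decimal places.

The ratio satisfies 1.170 × r⁵ = 12.974, so r = (12.974 / 1.170)^(1/5).
r = 11.0889^(1/5) ≈ 1.6180

1.618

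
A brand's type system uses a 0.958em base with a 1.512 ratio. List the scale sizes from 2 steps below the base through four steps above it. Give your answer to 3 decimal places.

Step -2: 0.958 ÷ 1.512² = 0.419
Step -1: 0.958 ÷ 1.512 = 0.634
Step 0: 0.958em
Step 1: 0.958 × 1.512 = 1.448
Step 2: 0.958 × 1.512² = 2.190
Step 3: 0.958 × 1.512³ = 3.311
Step 4: 0.958 × 1.512⁴ = 5.007

0.419em, 0.634em, 0.958em, 1.448em, 2.190em, 3.311em, 5.007em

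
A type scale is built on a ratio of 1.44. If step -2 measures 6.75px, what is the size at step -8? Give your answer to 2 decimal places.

Moving from step -2 to step -8 is 6 steps down, so divide by r⁶.
6.75 ÷ 1.44⁶ = 6.75 ÷ 8.91610 ≈ 0.757

0.76px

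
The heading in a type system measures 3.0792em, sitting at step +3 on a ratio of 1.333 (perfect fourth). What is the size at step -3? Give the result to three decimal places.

Moving from step +3 to step -3 is 6 steps down, so divide by r⁶.
3.0792 ÷ 1.333⁶ = 3.0792 ÷ 5.61023 ≈ 0.549

0.549em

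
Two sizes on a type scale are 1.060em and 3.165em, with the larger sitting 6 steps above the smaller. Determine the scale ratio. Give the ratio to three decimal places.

1.200

r⁶ = 3.165 / 1.060, so r = (3.165/1.060)^(1/6).
r = 2.9858^(1/6) ≈ 1.2000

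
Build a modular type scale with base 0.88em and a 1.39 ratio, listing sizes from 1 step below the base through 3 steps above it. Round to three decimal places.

Step -1: 0.88 ÷ 1.39 = 0.633
Step 0: 0.88em
Step 1: 0.88 × 1.39 = 1.223
Step 2: 0.88 × 1.39² = 1.700
Step 3: 0.88 × 1.39³ = 2.363

0.633em, 0.880em, 1.223em, 1.700em, 2.363em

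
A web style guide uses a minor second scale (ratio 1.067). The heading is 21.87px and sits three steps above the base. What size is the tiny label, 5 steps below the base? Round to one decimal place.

Moving from step +3 to step -5 is 8 steps down, so divide by r⁸.
21.87 ÷ 1.067⁸ = 21.87 ÷ 1.68002 ≈ 13.018

13.0px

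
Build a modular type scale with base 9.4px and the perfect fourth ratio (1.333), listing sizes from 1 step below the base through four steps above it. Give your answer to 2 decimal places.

7.05px, 9.40px, 12.53px, 16.70px, 22.26px, 29.68px

Step -1: 9.4 ÷ 1.333 = 7.05
Step 0: 9.4px
Step 1: 9.4 × 1.333 = 12.53
Step 2: 9.4 × 1.333² = 16.70
Step 3: 9.4 × 1.333³ = 22.26
Step 4: 9.4 × 1.333⁴ = 29.68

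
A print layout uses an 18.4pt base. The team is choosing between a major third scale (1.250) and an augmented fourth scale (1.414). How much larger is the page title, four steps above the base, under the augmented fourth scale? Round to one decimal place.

28.6pt

Major third: 18.4 × 1.250⁴ = 44.922pt
Augmented fourth: 18.4 × 1.414⁴ = 73.556pt
Difference: 73.556 − 44.922 = 28.634pt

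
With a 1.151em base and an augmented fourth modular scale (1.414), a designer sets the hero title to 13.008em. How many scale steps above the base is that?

7

1.414ⁿ = 13.008 / 1.151 = 11.3015
n = ln(11.3015) / ln(1.414) = 2.4249 / 0.3464 ≈ 7.00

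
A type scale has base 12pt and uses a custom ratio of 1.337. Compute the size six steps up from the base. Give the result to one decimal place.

68.5pt

Every step multiplies by the scale ratio.
12.0 × 1.337⁶ = 12.0 × 5.71200 ≈ 68.54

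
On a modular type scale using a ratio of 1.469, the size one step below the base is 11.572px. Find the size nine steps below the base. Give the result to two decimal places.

0.53px

11.572 ÷ 1.469⁸ = 11.572 ÷ 21.68575 ≈ 0.534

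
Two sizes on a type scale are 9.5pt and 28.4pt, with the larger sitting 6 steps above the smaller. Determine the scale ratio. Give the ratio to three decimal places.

1.200

r⁶ = 28.4 / 9.5, so r = (28.4/9.5)^(1/6).
r = 2.9895^(1/6) ≈ 1.2002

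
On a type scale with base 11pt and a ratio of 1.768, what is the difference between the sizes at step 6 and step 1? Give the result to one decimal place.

316.5pt

Step 1: 11.0 × 1.768 = 19.448pt
Step 6: 11.0 × 1.768⁶ = 335.959pt
Difference: 335.959 − 19.448 = 316.511pt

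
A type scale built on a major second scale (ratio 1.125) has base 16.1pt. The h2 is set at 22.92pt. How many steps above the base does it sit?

1.125ⁿ = 22.92 / 16.1 = 1.4236
n = ln(1.4236) / ln(1.125) = 0.3532 / 0.1178 ≈ 3.00

3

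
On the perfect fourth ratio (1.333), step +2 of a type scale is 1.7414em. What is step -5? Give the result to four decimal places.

The gap is -5 − (2) = -7 steps, so the factor is 1.333^-7.
1.7414 ÷ 1.333⁷ = 1.7414 ÷ 7.47844 ≈ 0.2329

0.2329em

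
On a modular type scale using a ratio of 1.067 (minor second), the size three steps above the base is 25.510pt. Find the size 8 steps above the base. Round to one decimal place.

25.510 × 1.067⁵ = 25.510 × 1.38300 ≈ 35.280

35.3pt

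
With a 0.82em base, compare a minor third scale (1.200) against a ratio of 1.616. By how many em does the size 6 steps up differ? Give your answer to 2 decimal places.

12.16em

Minor third: 0.82 × 1.200⁶ = 2.4485em
At 1.616: 0.82 × 1.616⁶ = 14.6037em
Difference: 14.6037 − 2.4485 = 12.1552em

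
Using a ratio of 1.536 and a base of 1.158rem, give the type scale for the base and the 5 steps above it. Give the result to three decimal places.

Step 0: 1.158rem
Step 1: 1.158 × 1.536 = 1.779
Step 2: 1.158 × 1.536² = 2.732
Step 3: 1.158 × 1.536³ = 4.196
Step 4: 1.158 × 1.536⁴ = 6.446
Step 5: 1.158 × 1.536⁵ = 9.901

1.158rem, 1.779rem, 2.732rem, 4.196rem, 6.446rem, 9.901rem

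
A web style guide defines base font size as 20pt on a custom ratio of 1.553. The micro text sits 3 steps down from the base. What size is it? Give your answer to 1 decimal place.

20.0 ÷ 1.553³ = 20.0 ÷ 3.74554 ≈ 5.34

5.3pt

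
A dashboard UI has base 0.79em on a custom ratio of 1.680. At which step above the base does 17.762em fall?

1.680ⁿ = 17.762 / 0.79 = 22.4835
n = ln(22.4835) / ln(1.680) = 3.1128 / 0.5188 ≈ 6.00

6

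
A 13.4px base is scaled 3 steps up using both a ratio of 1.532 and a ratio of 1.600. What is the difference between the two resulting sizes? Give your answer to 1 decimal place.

At 1.532: 13.4 × 1.532³ = 48.182px
At 1.600: 13.4 × 1.600³ = 54.886px
Difference: 54.886 − 48.182 = 6.704px

6.7px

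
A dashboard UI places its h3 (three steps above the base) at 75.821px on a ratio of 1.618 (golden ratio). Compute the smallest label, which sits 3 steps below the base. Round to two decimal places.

4.23px

Moving from step +3 to step -3 is 6 steps down, so divide by r⁶.
75.821 ÷ 1.618⁶ = 75.821 ÷ 17.94201 ≈ 4.226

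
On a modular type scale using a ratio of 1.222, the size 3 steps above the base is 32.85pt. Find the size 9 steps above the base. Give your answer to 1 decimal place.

32.85 × 1.222⁶ = 32.85 × 3.32987 ≈ 109.386

109.4pt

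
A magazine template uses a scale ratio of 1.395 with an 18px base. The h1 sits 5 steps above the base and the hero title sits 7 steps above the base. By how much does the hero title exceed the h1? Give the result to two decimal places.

Step 5: 18.0 × 1.395⁵ = 95.0919px
Step 7: 18.0 × 1.395⁷ = 185.0512px
Difference: 185.0512 − 95.0919 = 89.9593px

89.96px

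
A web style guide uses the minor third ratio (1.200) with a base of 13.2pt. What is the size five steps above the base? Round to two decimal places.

32.85pt

13.2 × 1.200⁵ = 13.2 × 2.48832 ≈ 32.85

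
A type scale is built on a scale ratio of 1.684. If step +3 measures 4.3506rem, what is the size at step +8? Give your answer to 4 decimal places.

58.9196rem

4.3506 × 1.684⁵ = 4.3506 × 13.54286 ≈ 58.9196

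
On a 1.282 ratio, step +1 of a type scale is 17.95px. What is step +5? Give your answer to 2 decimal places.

17.95 × 1.282⁴ = 17.95 × 2.70117 ≈ 48.486

48.49px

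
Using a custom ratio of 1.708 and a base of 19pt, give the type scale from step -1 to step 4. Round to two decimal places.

Step -1: 19.0 ÷ 1.708 = 11.12
Step 0: 19pt
Step 1: 19.0 × 1.708 = 32.45
Step 2: 19.0 × 1.708² = 55.43
Step 3: 19.0 × 1.708³ = 94.67
Step 4: 19.0 × 1.708⁴ = 161.70

11.12pt, 19.00pt, 32.45pt, 55.43pt, 94.67pt, 161.70pt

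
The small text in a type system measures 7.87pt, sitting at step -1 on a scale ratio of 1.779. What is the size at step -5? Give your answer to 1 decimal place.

0.8pt

The gap is -5 − (-1) = -4 steps, so the factor is 1.779^-4.
7.87 ÷ 1.779⁴ = 7.87 ÷ 10.01622 ≈ 0.786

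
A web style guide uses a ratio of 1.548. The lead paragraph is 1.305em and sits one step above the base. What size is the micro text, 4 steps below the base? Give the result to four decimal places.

0.1468em

Moving from step +1 to step -4 is 5 steps down, so divide by r⁵.
1.305 ÷ 1.548⁵ = 1.305 ÷ 8.88904 ≈ 0.1468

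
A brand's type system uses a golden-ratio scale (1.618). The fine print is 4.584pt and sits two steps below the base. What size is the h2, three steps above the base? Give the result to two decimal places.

50.83pt

4.584 × 1.618⁵ = 4.584 × 11.08901 ≈ 50.832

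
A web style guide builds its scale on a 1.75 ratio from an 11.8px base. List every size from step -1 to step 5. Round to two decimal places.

6.74px, 11.80px, 20.65px, 36.14px, 63.24px, 110.67px, 193.67px

Step -1: 11.8 ÷ 1.75 = 6.74
Step 0: 11.8px
Step 1: 11.8 × 1.75 = 20.65
Step 2: 11.8 × 1.75² = 36.14
Step 3: 11.8 × 1.75³ = 63.24
Step 4: 11.8 × 1.75⁴ = 110.67
Step 5: 11.8 × 1.75⁵ = 193.67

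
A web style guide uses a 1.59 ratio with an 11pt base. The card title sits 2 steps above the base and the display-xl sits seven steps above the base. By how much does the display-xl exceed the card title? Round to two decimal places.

Step 2: 11.0 × 1.59² = 27.8091pt
Step 7: 11.0 × 1.59⁷ = 282.6003pt
Difference: 282.6003 − 27.8091 = 254.7912pt

254.79pt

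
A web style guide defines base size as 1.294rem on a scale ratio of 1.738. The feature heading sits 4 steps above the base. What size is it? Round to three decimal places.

1.294 × 1.738⁴ = 1.294 × 9.12429 ≈ 11.807

11.807rem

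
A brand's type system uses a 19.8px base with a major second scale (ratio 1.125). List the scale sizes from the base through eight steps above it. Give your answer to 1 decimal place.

Step 0: 19.8px
Step 1: 19.8 × 1.125 = 22.3
Step 2: 19.8 × 1.125² = 25.1
Step 3: 19.8 × 1.125³ = 28.2
Step 4: 19.8 × 1.125⁴ = 31.7
Step 5: 19.8 × 1.125⁵ = 35.7
Step 6: 19.8 × 1.125⁶ = 40.1
Step 7: 19.8 × 1.125⁷ = 45.2
Step 8: 19.8 × 1.125⁸ = 50.8

19.8px, 22.3px, 25.1px, 28.2px, 31.7px, 35.7px, 40.1px, 45.2px, 50.8px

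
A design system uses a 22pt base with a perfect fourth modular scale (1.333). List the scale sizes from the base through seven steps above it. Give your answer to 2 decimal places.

Step 0: 22pt
Step 1: 22.0 × 1.333 = 29.33
Step 2: 22.0 × 1.333² = 39.09
Step 3: 22.0 × 1.333³ = 52.11
Step 4: 22.0 × 1.333⁴ = 69.46
Step 5: 22.0 × 1.333⁵ = 92.59
Step 6: 22.0 × 1.333⁶ = 123.43
Step 7: 22.0 × 1.333⁷ = 164.53

22.00pt, 29.33pt, 39.09pt, 52.11pt, 69.46pt, 92.59pt, 123.43pt, 164.53pt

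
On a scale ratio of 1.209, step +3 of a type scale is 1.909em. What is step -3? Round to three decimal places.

1.909 ÷ 1.209⁶ = 1.909 ÷ 3.12290 ≈ 0.611

0.611em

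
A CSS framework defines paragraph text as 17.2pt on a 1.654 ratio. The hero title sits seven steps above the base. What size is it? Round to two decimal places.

17.2 × 1.654⁷ = 17.2 × 33.86480 ≈ 582.47

582.47pt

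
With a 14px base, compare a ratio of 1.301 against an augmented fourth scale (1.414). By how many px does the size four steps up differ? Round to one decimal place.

15.9px

At 1.301: 14.0 × 1.301⁴ = 40.109px
Augmented fourth: 14.0 × 1.414⁴ = 55.966px
Difference: 55.966 − 40.109 = 15.857px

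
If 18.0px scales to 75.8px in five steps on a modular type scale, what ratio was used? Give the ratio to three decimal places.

1.333

r⁵ = 75.8 / 18.0, so r = (75.8/18.0)^(1/5).
r = 4.2111^(1/5) ≈ 1.3332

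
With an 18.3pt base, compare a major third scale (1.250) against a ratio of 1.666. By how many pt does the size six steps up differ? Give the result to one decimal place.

Major third: 18.3 × 1.250⁶ = 69.809pt
At 1.666: 18.3 × 1.666⁶ = 391.292pt
Difference: 391.292 − 69.809 = 321.483pt

321.5pt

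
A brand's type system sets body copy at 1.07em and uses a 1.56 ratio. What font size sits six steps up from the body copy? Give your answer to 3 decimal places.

1.07 × 1.56⁶ = 1.07 × 14.41277 ≈ 15.422

15.422em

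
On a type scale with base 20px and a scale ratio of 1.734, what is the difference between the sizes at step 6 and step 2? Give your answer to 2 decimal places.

Step 2: 20.0 × 1.734² = 60.1351px
Step 6: 20.0 × 1.734⁶ = 543.6565px
Difference: 543.6565 − 60.1351 = 483.5214px

483.52px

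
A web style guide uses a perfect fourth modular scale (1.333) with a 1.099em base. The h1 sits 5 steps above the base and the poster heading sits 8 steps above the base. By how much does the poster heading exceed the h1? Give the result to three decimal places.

6.330em

Step 5: 1.099 × 1.333⁵ = 4.62539em
Step 8: 1.099 × 1.333⁸ = 10.95567em
Difference: 10.95567 − 4.62539 = 6.33028em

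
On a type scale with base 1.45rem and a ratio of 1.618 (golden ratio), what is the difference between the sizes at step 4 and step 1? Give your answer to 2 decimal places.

7.59rem

Step 1: 1.45 × 1.618 = 2.3461rem
Step 4: 1.45 × 1.618⁴ = 9.9376rem
Difference: 9.9376 − 2.3461 = 7.5915rem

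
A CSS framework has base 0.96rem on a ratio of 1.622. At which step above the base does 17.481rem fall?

1.622ⁿ = 17.481 / 0.96 = 18.2094
n = ln(18.2094) / ln(1.622) = 2.9019 / 0.4837 ≈ 6.00

6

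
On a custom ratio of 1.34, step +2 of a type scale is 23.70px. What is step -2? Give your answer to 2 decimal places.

7.35px

23.70 ÷ 1.34⁴ = 23.70 ÷ 3.22418 ≈ 7.351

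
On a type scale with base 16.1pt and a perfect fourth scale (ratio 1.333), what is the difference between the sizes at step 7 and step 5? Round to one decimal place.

52.6pt

Step 5: 16.1 × 1.333⁵ = 67.761pt
Step 7: 16.1 × 1.333⁷ = 120.403pt
Difference: 120.403 − 67.761 = 52.642pt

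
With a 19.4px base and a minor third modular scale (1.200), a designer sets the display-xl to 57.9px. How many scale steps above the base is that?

1.200ⁿ = 57.9 / 19.4 = 2.9845
n = ln(2.9845) / ln(1.200) = 1.0934 / 0.1823 ≈ 6.00

6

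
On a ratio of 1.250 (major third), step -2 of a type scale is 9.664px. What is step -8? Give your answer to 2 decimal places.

2.53px

The gap is -8 − (-2) = -6 steps, so the factor is 1.250^-6.
9.664 ÷ 1.250⁶ = 9.664 ÷ 3.81470 ≈ 2.533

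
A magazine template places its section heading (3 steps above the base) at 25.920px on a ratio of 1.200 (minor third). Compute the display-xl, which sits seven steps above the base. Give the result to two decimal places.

53.75px

The gap is 7 − (3) = 4 steps, so the factor is 1.200^4.
25.920 × 1.200⁴ = 25.920 × 2.07360 ≈ 53.748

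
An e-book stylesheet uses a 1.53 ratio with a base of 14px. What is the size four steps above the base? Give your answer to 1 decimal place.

Each step on a modular scale multiplies by the ratio, so the size n steps from the base is base × ratioⁿ.
14.0 × 1.53⁴ = 14.0 × 5.47981 ≈ 76.72

76.7px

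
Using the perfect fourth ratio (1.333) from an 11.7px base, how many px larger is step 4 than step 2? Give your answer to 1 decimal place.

Step 2: 11.7 × 1.333² = 20.790px
Step 4: 11.7 × 1.333⁴ = 36.941px
Difference: 36.941 − 20.790 = 16.151px

16.2px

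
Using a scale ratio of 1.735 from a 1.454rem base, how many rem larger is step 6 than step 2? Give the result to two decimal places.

Step 2: 1.454 × 1.735² = 4.3769rem
Step 6: 1.454 × 1.735⁶ = 39.6608rem
Difference: 39.6608 − 4.3769 = 35.2839rem

35.28rem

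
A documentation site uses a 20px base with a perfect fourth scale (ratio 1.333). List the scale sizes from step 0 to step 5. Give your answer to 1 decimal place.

20.0px, 26.7px, 35.5px, 47.4px, 63.1px, 84.2px

Step 0: 20px
Step 1: 20.0 × 1.333 = 26.7
Step 2: 20.0 × 1.333² = 35.5
Step 3: 20.0 × 1.333³ = 47.4
Step 4: 20.0 × 1.333⁴ = 63.1
Step 5: 20.0 × 1.333⁵ = 84.2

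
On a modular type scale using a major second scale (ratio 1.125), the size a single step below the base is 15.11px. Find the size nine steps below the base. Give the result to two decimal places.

5.89px

Moving from step -1 to step -9 is 8 steps down, so divide by r⁸.
15.11 ÷ 1.125⁸ = 15.11 ÷ 2.56578 ≈ 5.889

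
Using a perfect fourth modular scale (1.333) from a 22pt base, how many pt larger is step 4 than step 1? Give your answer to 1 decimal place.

Step 1: 22.0 × 1.333 = 29.326pt
Step 4: 22.0 × 1.333⁴ = 69.461pt
Difference: 69.461 − 29.326 = 40.135pt

40.1pt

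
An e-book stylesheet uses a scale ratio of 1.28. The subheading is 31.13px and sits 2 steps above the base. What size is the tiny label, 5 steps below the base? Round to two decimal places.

31.13 ÷ 1.28⁷ = 31.13 ÷ 5.62950 ≈ 5.530

5.53px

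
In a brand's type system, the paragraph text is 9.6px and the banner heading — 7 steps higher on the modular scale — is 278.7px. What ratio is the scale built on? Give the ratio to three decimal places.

1.618

The ratio satisfies 9.6 × r⁷ = 278.7, so r = (278.7 / 9.6)^(1/7).
r = 29.0312^(1/7) ≈ 1.6180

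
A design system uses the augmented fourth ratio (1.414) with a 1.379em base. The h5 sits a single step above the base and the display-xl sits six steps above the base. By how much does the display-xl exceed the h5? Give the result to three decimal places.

Step 1: 1.379 × 1.414 = 1.94991em
Step 6: 1.379 × 1.414⁶ = 11.02201em
Difference: 11.02201 − 1.94991 = 9.07210em

9.072em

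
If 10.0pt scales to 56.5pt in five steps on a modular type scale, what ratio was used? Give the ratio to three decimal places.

r⁵ = 56.5 / 10.0, so r = (56.5/10.0)^(1/5).
r = 5.6500^(1/5) ≈ 1.4139

1.414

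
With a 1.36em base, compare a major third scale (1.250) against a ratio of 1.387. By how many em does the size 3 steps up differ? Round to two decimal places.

0.97em

Major third: 1.36 × 1.250³ = 2.6562em
At 1.387: 1.36 × 1.387³ = 3.6288em
Difference: 3.6288 − 2.6562 = 0.9726em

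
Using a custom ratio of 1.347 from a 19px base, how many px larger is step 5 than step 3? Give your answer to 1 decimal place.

37.8px

Step 3: 19.0 × 1.347³ = 46.436px
Step 5: 19.0 × 1.347⁵ = 84.254px
Difference: 84.254 − 46.436 = 37.818px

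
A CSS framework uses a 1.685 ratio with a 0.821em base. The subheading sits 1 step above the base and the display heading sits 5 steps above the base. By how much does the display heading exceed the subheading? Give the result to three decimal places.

9.768em

Step 1: 0.821 × 1.685 = 1.38338em
Step 5: 0.821 × 1.685⁵ = 11.15174em
Difference: 11.15174 − 1.38338 = 9.76836em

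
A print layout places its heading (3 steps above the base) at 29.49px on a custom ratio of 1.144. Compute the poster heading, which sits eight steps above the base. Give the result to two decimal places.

57.78px

Moving from step +3 to step +8 is 5 steps up, so multiply by r⁵.
29.49 × 1.144⁵ = 29.49 × 1.95943 ≈ 57.784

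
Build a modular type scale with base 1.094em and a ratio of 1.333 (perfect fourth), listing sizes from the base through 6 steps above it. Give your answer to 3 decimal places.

1.094em, 1.458em, 1.944em, 2.591em, 3.454em, 4.604em, 6.138em

Step 0: 1.094em
Step 1: 1.094 × 1.333 = 1.458
Step 2: 1.094 × 1.333² = 1.944
Step 3: 1.094 × 1.333³ = 2.591
Step 4: 1.094 × 1.333⁴ = 3.454
Step 5: 1.094 × 1.333⁵ = 4.604
Step 6: 1.094 × 1.333⁶ = 6.138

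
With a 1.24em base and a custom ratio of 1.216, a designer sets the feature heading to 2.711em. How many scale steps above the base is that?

1.216ⁿ = 2.711 / 1.24 = 2.1863
n = ln(2.1863) / ln(1.216) = 0.7822 / 0.1956 ≈ 4.00

4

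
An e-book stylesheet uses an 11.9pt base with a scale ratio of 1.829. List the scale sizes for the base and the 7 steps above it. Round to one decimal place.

Step 0: 11.9pt
Step 1: 11.9 × 1.829 = 21.8
Step 2: 11.9 × 1.829² = 39.8
Step 3: 11.9 × 1.829³ = 72.8
Step 4: 11.9 × 1.829⁴ = 133.2
Step 5: 11.9 × 1.829⁵ = 243.6
Step 6: 11.9 × 1.829⁶ = 445.5
Step 7: 11.9 × 1.829⁷ = 814.8

11.9pt, 21.8pt, 39.8pt, 72.8pt, 133.2pt, 243.6pt, 445.5pt, 814.8pt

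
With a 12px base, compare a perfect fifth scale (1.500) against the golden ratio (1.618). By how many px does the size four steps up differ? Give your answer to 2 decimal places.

21.49px

Perfect fifth: 12.0 × 1.500⁴ = 60.7500px
Golden ratio: 12.0 × 1.618⁴ = 82.2423px
Difference: 82.2423 − 60.7500 = 21.4923px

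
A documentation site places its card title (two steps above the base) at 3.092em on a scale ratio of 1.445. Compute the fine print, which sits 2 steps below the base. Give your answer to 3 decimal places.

The gap is -2 − (2) = -4 steps, so the factor is 1.445^-4.
3.092 ÷ 1.445⁴ = 3.092 ÷ 4.35985 ≈ 0.709

0.709em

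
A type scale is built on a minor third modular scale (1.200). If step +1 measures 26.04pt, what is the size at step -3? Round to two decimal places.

26.04 ÷ 1.200⁴ = 26.04 ÷ 2.07360 ≈ 12.558

12.56pt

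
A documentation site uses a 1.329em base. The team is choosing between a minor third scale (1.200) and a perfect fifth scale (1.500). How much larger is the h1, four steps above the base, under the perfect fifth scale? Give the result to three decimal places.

3.972em

Minor third: 1.329 × 1.200⁴ = 2.75581em
Perfect fifth: 1.329 × 1.500⁴ = 6.72806em
Difference: 6.72806 − 2.75581 = 3.97225em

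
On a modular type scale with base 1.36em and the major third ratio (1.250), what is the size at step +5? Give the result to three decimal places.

Every step multiplies by the scale ratio.
1.36 × 1.250⁵ = 1.36 × 3.05176 ≈ 4.150

4.150em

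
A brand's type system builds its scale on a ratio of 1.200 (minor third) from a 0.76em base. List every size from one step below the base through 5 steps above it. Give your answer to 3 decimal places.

Step -1: 0.76 ÷ 1.200 = 0.633
Step 0: 0.76em
Step 1: 0.76 × 1.200 = 0.912
Step 2: 0.76 × 1.200² = 1.094
Step 3: 0.76 × 1.200³ = 1.313
Step 4: 0.76 × 1.200⁴ = 1.576
Step 5: 0.76 × 1.200⁵ = 1.891

0.633em, 0.760em, 0.912em, 1.094em, 1.313em, 1.576em, 1.891em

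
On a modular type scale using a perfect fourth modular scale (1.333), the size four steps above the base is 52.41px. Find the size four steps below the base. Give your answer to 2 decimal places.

The gap is -4 − (4) = -8 steps, so the factor is 1.333^-8.
52.41 ÷ 1.333⁸ = 52.41 ÷ 9.96876 ≈ 5.257

5.26px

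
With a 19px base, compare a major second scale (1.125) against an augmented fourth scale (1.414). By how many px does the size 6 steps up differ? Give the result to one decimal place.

113.3px

Major second: 19.0 × 1.125⁶ = 38.518px
Augmented fourth: 19.0 × 1.414⁶ = 151.862px
Difference: 151.862 − 38.518 = 113.344px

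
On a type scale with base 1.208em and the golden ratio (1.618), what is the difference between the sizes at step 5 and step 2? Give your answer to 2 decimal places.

10.23em

Step 2: 1.208 × 1.618² = 3.1625em
Step 5: 1.208 × 1.618⁵ = 13.3955em
Difference: 13.3955 − 3.1625 = 10.2330em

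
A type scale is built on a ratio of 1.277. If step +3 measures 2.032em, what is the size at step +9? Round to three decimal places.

8.812em

Moving from step +3 to step +9 is 6 steps up, so multiply by r⁶.
2.032 × 1.277⁶ = 2.032 × 4.33656 ≈ 8.812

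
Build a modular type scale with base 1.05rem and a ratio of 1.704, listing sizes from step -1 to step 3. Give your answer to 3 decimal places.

Step -1: 1.05 ÷ 1.704 = 0.616
Step 0: 1.05rem
Step 1: 1.05 × 1.704 = 1.789
Step 2: 1.05 × 1.704² = 3.049
Step 3: 1.05 × 1.704³ = 5.195

0.616rem, 1.050rem, 1.789rem, 3.049rem, 5.195rem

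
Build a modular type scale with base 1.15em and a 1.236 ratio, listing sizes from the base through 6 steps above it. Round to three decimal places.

Step 0: 1.15em
Step 1: 1.15 × 1.236 = 1.421
Step 2: 1.15 × 1.236² = 1.757
Step 3: 1.15 × 1.236³ = 2.171
Step 4: 1.15 × 1.236⁴ = 2.684
Step 5: 1.15 × 1.236⁵ = 3.317
Step 6: 1.15 × 1.236⁶ = 4.100

1.150em, 1.421em, 1.757em, 2.171em, 2.684em, 3.317em, 4.100em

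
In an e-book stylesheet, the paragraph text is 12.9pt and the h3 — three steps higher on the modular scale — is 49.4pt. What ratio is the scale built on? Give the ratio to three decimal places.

1.565

r³ = 49.4 / 12.9, so r = (49.4/12.9)^(1/3).
r = 3.8295^(1/3) ≈ 1.5645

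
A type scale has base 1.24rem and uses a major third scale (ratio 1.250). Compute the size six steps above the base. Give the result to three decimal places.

4.730rem

1.24 × 1.250⁶ = 1.24 × 3.81470 ≈ 4.730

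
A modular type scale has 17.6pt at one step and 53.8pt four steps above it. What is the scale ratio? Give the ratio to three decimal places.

1.322

The ratio satisfies 17.6 × r⁴ = 53.8, so r = (53.8 / 17.6)^(1/4).
r = 3.0568^(1/4) ≈ 1.3223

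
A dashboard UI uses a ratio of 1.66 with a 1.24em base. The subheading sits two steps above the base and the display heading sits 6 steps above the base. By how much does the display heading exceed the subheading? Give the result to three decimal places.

22.529em

Step 2: 1.24 × 1.66² = 3.41694em
Step 6: 1.24 × 1.66⁶ = 25.94599em
Difference: 25.94599 − 3.41694 = 22.52905em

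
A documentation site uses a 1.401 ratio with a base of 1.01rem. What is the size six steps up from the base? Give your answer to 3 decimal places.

Each step on a modular scale multiplies by the ratio, so the size n steps from the base is base × ratioⁿ.
1.01 × 1.401⁶ = 1.01 × 7.56186 ≈ 7.637

7.637rem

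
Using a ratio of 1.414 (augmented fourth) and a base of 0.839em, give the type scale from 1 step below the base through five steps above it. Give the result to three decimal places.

0.593em, 0.839em, 1.186em, 1.677em, 2.372em, 3.354em, 4.743em

Step -1: 0.839 ÷ 1.414 = 0.593
Step 0: 0.839em
Step 1: 0.839 × 1.414 = 1.186
Step 2: 0.839 × 1.414² = 1.677
Step 3: 0.839 × 1.414³ = 2.372
Step 4: 0.839 × 1.414⁴ = 3.354
Step 5: 0.839 × 1.414⁵ = 4.743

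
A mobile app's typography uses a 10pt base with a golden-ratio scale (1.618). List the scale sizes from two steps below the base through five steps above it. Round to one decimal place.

Step -2: 10.0 ÷ 1.618² = 3.8
Step -1: 10.0 ÷ 1.618 = 6.2
Step 0: 10pt
Step 1: 10.0 × 1.618 = 16.2
Step 2: 10.0 × 1.618² = 26.2
Step 3: 10.0 × 1.618³ = 42.4
Step 4: 10.0 × 1.618⁴ = 68.5
Step 5: 10.0 × 1.618⁵ = 110.9

3.8pt, 6.2pt, 10.0pt, 16.2pt, 26.2pt, 42.4pt, 68.5pt, 110.9pt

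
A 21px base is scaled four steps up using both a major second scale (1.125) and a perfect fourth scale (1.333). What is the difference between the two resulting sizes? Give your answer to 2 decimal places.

32.67px

Major second: 21.0 × 1.125⁴ = 33.6379px
Perfect fourth: 21.0 × 1.333⁴ = 66.3040px
Difference: 66.3040 − 33.6379 = 32.6661px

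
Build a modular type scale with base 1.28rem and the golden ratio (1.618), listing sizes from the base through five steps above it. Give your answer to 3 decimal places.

Step 0: 1.28rem
Step 1: 1.28 × 1.618 = 2.071
Step 2: 1.28 × 1.618² = 3.351
Step 3: 1.28 × 1.618³ = 5.422
Step 4: 1.28 × 1.618⁴ = 8.773
Step 5: 1.28 × 1.618⁵ = 14.194

1.280rem, 2.071rem, 3.351rem, 5.422rem, 8.773rem, 14.194rem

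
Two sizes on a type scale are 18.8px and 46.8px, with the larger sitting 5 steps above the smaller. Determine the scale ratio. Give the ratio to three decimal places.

r⁵ = 46.8 / 18.8, so r = (46.8/18.8)^(1/5).
r = 2.4894^(1/5) ≈ 1.2001

1.200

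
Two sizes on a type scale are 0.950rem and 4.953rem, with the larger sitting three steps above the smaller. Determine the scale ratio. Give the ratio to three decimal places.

1.734

The ratio satisfies 0.950 × r³ = 4.953, so r = (4.953 / 0.950)^(1/3).
r = 5.2137^(1/3) ≈ 1.7340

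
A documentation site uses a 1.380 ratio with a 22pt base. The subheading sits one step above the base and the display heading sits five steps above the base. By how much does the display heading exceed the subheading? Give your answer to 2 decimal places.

Step 1: 22.0 × 1.380 = 30.3600pt
Step 5: 22.0 × 1.380⁵ = 110.1078pt
Difference: 110.1078 − 30.3600 = 79.7478pt

79.75pt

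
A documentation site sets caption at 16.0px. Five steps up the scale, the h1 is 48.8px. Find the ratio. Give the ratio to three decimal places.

The ratio satisfies 16.0 × r⁵ = 48.8, so r = (48.8 / 16.0)^(1/5).
r = 3.0500^(1/5) ≈ 1.2499

1.250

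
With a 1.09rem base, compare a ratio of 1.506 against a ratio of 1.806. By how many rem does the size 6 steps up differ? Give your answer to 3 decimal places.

At 1.506: 1.09 × 1.506⁶ = 12.71676rem
At 1.806: 1.09 × 1.806⁶ = 37.82100rem
Difference: 37.82100 − 12.71676 = 25.10424rem

25.104rem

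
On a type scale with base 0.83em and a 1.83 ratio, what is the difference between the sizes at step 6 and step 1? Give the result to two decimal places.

Step 1: 0.83 × 1.83 = 1.5189em
Step 6: 0.83 × 1.83⁶ = 31.1734em
Difference: 31.1734 − 1.5189 = 29.6545em

29.65em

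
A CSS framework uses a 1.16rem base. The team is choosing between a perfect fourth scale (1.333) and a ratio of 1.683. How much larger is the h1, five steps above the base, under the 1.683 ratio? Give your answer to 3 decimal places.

10.781rem

Perfect fourth: 1.16 × 1.333⁵ = 4.88212rem
At 1.683: 1.16 × 1.683⁵ = 15.66313rem
Difference: 15.66313 − 4.88212 = 10.78101rem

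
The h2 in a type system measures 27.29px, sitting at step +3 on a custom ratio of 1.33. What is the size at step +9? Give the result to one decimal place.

151.0px

27.29 × 1.33⁶ = 27.29 × 5.53490 ≈ 151.047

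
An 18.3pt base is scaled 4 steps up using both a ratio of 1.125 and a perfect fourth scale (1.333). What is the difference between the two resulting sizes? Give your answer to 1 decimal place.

At 1.125: 18.3 × 1.125⁴ = 29.313pt
Perfect fourth: 18.3 × 1.333⁴ = 57.779pt
Difference: 57.779 − 29.313 = 28.466pt

28.5pt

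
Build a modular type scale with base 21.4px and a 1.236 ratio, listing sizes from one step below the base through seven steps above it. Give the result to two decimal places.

Step -1: 21.4 ÷ 1.236 = 17.31
Step 0: 21.4px
Step 1: 21.4 × 1.236 = 26.45
Step 2: 21.4 × 1.236² = 32.69
Step 3: 21.4 × 1.236³ = 40.41
Step 4: 21.4 × 1.236⁴ = 49.94
Step 5: 21.4 × 1.236⁵ = 61.73
Step 6: 21.4 × 1.236⁶ = 76.30
Step 7: 21.4 × 1.236⁷ = 94.31

17.31px, 21.40px, 26.45px, 32.69px, 40.41px, 49.94px, 61.73px, 76.30px, 94.31px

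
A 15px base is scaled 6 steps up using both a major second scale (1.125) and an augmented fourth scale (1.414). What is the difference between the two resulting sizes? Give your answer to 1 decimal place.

89.5px

Major second: 15.0 × 1.125⁶ = 30.409px
Augmented fourth: 15.0 × 1.414⁶ = 119.891px
Difference: 119.891 − 30.409 = 89.482px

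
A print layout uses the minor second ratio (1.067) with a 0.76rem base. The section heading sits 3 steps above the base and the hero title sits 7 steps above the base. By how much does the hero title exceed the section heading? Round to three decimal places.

Step 3: 0.76 × 1.067³ = 0.92322rem
Step 7: 0.76 × 1.067⁷ = 1.19664rem
Difference: 1.19664 − 0.92322 = 0.27342rem

0.273rem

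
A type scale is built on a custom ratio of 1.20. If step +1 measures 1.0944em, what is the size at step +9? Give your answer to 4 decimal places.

4.7057em

The gap is 9 − (1) = 8 steps, so the factor is 1.20^8.
1.0944 × 1.20⁸ = 1.0944 × 4.29982 ≈ 4.7057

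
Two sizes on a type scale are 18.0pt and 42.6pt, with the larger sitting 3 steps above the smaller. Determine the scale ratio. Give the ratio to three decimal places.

1.333

r³ = 42.6 / 18.0, so r = (42.6/18.0)^(1/3).
r = 2.3667^(1/3) ≈ 1.3326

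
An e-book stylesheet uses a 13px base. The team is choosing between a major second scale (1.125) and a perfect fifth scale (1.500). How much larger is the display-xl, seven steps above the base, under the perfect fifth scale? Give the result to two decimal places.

192.47px

Major second: 13.0 × 1.125⁷ = 29.6491px
Perfect fifth: 13.0 × 1.500⁷ = 222.1172px
Difference: 222.1172 − 29.6491 = 192.4681px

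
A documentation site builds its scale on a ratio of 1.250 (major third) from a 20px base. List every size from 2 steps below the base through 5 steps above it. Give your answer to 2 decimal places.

Step -2: 20.0 ÷ 1.250² = 12.80
Step -1: 20.0 ÷ 1.250 = 16.00
Step 0: 20px
Step 1: 20.0 × 1.250 = 25.00
Step 2: 20.0 × 1.250² = 31.25
Step 3: 20.0 × 1.250³ = 39.06
Step 4: 20.0 × 1.250⁴ = 48.83
Step 5: 20.0 × 1.250⁵ = 61.04

12.80px, 16.00px, 20.00px, 25.00px, 31.25px, 39.06px, 48.83px, 61.04px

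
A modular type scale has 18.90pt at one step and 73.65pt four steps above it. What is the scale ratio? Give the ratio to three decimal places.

The ratio satisfies 18.90 × r⁴ = 73.65, so r = (73.65 / 18.90)^(1/4).
r = 3.8968^(1/4) ≈ 1.4050

1.405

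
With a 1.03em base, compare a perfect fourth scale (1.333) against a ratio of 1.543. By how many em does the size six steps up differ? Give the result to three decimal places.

Perfect fourth: 1.03 × 1.333⁶ = 5.77854em
At 1.543: 1.03 × 1.543⁶ = 13.90058em
Difference: 13.90058 − 5.77854 = 8.12204em

8.122em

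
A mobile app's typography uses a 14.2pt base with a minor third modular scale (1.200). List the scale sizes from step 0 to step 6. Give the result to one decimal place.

Step 0: 14.2pt
Step 1: 14.2 × 1.200 = 17.0
Step 2: 14.2 × 1.200² = 20.4
Step 3: 14.2 × 1.200³ = 24.5
Step 4: 14.2 × 1.200⁴ = 29.4
Step 5: 14.2 × 1.200⁵ = 35.3
Step 6: 14.2 × 1.200⁶ = 42.4

14.2pt, 17.0pt, 20.4pt, 24.5pt, 29.4pt, 35.3pt, 42.4pt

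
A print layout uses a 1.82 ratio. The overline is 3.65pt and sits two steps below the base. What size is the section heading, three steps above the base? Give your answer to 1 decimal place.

72.9pt

3.65 × 1.82⁵ = 3.65 × 19.96903 ≈ 72.887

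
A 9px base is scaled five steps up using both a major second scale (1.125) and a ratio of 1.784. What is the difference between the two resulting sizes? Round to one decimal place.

Major second: 9.0 × 1.125⁵ = 16.218px
At 1.784: 9.0 × 1.784⁵ = 162.636px
Difference: 162.636 − 16.218 = 146.418px

146.4px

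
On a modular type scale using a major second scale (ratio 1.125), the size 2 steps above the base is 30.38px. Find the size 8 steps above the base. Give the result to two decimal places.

Moving from step +2 to step +8 is 6 steps up, so multiply by r⁶.
30.38 × 1.125⁶ = 30.38 × 2.02729 ≈ 61.589

61.59px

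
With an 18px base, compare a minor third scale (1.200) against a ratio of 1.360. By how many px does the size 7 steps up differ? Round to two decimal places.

90.40px

Minor third: 18.0 × 1.200⁷ = 64.4973px
At 1.360: 18.0 × 1.360⁷ = 154.8977px
Difference: 154.8977 − 64.4973 = 90.4004px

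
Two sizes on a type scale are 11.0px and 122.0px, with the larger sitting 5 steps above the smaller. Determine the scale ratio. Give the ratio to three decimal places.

1.618

The ratio satisfies 11.0 × r⁵ = 122.0, so r = (122.0 / 11.0)^(1/5).
r = 11.0909^(1/5) ≈ 1.6181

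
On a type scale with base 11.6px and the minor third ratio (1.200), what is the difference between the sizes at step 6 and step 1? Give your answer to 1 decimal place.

Step 1: 11.6 × 1.200 = 13.920px
Step 6: 11.6 × 1.200⁶ = 34.637px
Difference: 34.637 − 13.920 = 20.717px

20.7px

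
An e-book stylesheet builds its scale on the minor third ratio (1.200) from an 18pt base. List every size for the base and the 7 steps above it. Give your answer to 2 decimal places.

18.00pt, 21.60pt, 25.92pt, 31.10pt, 37.32pt, 44.79pt, 53.75pt, 64.50pt

Step 0: 18pt
Step 1: 18.0 × 1.200 = 21.60
Step 2: 18.0 × 1.200² = 25.92
Step 3: 18.0 × 1.200³ = 31.10
Step 4: 18.0 × 1.200⁴ = 37.32
Step 5: 18.0 × 1.200⁵ = 44.79
Step 6: 18.0 × 1.200⁶ = 53.75
Step 7: 18.0 × 1.200⁷ = 64.50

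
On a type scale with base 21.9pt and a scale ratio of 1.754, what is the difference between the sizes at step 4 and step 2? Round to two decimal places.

139.91pt

Step 2: 21.9 × 1.754² = 67.3757pt
Step 4: 21.9 × 1.754⁴ = 207.2824pt
Difference: 207.2824 − 67.3757 = 139.9067pt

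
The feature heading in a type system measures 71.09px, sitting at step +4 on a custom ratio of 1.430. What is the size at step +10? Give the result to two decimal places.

607.89px

71.09 × 1.430⁶ = 71.09 × 8.55099 ≈ 607.890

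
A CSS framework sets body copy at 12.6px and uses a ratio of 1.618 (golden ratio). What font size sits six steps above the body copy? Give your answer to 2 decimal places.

Every step multiplies by the scale ratio.
12.6 × 1.618⁶ = 12.6 × 17.94201 ≈ 226.07

226.07px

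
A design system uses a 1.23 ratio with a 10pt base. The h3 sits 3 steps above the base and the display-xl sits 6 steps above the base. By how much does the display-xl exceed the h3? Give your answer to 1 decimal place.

16.0pt

Step 3: 10.0 × 1.23³ = 18.609pt
Step 6: 10.0 × 1.23⁶ = 34.628pt
Difference: 34.628 − 18.609 = 16.019pt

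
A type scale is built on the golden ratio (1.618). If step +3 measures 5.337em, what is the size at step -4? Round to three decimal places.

Moving from step +3 to step -4 is 7 steps down, so divide by r⁷.
5.337 ÷ 1.618⁷ = 5.337 ÷ 29.03017 ≈ 0.184

0.184em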